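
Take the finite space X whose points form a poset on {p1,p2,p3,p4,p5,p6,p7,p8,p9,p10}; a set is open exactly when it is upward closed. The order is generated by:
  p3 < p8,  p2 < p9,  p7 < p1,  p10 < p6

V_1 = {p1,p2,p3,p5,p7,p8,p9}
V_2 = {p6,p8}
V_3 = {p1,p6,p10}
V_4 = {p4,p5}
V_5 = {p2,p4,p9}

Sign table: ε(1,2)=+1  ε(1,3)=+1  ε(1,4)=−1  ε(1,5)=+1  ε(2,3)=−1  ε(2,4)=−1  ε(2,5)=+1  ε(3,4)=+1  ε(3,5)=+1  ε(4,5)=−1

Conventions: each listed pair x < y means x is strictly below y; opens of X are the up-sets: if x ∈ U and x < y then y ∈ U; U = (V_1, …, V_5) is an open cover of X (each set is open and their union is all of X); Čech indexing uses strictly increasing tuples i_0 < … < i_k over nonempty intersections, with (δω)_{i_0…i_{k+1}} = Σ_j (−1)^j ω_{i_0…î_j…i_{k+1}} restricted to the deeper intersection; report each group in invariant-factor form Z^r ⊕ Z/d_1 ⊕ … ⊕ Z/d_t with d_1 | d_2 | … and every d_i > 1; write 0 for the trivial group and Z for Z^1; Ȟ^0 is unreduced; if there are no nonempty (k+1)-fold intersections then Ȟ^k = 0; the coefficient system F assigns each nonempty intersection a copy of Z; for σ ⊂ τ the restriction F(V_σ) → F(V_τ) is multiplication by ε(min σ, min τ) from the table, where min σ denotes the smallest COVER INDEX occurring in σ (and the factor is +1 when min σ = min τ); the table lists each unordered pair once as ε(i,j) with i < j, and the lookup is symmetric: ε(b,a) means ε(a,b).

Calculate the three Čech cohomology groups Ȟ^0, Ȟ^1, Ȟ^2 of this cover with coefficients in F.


intersection data:
  V12={p8} V13={p1} V14={p5} V15={p2,p9} V23={p6} V45={p4}
C dims 5,6; δ0: rk 5, SNF 1^4·2
Ȟ^0 = (5 − 5) − 0 = 0, so Ȟ^0 ≅ 0
Ȟ^1 = (6 − 0) − 5 = 1 plus torsion [2], so Ȟ^1 ≅ Z ⊕ Z/2
Ȟ^2 = (0 − 0) − 0 = 0, so Ȟ^2 ≅ 0

Ȟ^0(U;F) ≅ 0; Ȟ^1(U;F) ≅ Z ⊕ Z/2; Ȟ^2(U;F) ≅ 0


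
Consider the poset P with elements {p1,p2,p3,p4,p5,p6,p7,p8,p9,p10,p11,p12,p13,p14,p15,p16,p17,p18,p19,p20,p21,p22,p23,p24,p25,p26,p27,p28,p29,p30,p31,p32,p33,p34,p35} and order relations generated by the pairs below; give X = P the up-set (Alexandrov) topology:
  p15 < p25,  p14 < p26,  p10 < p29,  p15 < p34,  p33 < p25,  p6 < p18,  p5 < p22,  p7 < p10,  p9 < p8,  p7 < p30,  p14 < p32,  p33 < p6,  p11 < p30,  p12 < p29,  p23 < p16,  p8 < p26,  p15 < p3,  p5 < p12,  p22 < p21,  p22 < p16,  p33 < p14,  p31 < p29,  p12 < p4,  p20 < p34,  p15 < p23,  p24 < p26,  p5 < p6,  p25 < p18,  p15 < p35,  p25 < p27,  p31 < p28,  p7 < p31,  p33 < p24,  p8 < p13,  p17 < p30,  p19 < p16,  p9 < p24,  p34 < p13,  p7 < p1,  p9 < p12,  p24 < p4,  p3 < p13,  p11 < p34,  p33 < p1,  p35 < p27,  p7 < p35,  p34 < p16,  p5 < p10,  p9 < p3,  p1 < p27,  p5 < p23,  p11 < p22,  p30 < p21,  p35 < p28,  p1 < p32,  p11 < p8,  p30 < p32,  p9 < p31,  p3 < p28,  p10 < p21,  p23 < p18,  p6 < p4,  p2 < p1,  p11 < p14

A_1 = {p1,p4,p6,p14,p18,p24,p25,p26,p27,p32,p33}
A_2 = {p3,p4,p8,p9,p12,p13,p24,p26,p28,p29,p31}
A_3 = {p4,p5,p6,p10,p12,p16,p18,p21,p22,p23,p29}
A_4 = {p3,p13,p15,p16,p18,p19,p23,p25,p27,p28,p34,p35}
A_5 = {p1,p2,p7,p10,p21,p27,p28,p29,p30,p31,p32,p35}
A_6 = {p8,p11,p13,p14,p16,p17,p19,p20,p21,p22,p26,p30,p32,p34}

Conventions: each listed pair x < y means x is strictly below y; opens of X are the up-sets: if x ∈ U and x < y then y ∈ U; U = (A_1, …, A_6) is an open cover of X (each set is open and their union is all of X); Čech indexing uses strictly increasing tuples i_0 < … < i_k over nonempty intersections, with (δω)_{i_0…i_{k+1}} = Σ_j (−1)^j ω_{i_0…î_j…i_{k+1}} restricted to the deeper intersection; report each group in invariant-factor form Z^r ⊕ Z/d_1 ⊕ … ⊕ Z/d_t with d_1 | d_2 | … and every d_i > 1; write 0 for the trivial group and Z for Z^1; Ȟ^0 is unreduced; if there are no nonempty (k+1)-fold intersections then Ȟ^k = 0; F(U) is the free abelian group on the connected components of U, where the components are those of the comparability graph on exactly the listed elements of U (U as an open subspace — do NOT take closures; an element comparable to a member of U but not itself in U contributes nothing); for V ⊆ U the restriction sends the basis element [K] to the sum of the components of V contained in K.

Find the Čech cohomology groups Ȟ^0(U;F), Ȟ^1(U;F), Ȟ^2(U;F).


nerve of the cover:
  A12={p4,p24,p26} A13={p4,p6,p18} A14={p18,p25,p27} A15={p1,p27,p32} A16={p14,p26,p32} A23={p4,p12,p29} A24={p3,p13,p28} A25={p28,p29,p31} A26={p8,p13,p26} A34={p16,p18,p23} A35={p10,p21,p29} A36={p16,p21,p22} A45={p27,p28,p35} A46={p13,p16,p19,p34} A56={p21,p30,p32}
  A123={p4} A126={p26} A134={p18} A145={p27} A156={p32} A235={p29} A245={p28} A246={p13} A346={p16} A356={p21}
components per intersection:
  A1: {p1,p4,p6,p14,p18,p24,p25,p26,p27,p32,p33}
  A2: {p3,p4,p8,p9,p12,p13,p24,p26,p28,p29,p31}
  A3: {p4,p5,p6,p10,p12,p16,p18,p21,p22,p23,p29}
  A4: {p3,p13,p15,p16,p18,p19,p23,p25,p27,p28,p34,p35}
  A5: {p1,p2,p7,p10,p21,p27,p28,p29,p30,p31,p32,p35}
  A6: {p8,p11,p13,p14,p16,p17,p19,p20,p21,p22,p26,p30,p32,p34}
  A12: {p4,p24,p26}
  A13: {p4,p6,p18}
  A14: {p18,p25,p27}
  A15: {p1,p27,p32}
  A16: {p14,p26,p32}
  A23: {p4,p12,p29}
  A24: {p3,p13,p28}
  A25: {p28,p29,p31}
  A26: {p8,p13,p26}
  A34: {p16,p18,p23}
  A35: {p10,p21,p29}
  A36: {p16,p21,p22}
  A45: {p27,p28,p35}
  A46: {p13,p16,p19,p34}
  A56: {p21,p30,p32}
  A123: {p4}
  A126: {p26}
  A134: {p18}
  A145: {p27}
  A156: {p32}
  A235: {p29}
  A245: {p28}
  A246: {p13}
  A346: {p16}
  A356: {p21}
C dims 6,15,10; δ0: rk 5, SNF 1^5; δ1: rk 10, SNF 1^9·2
Ȟ^0 = (6 − 5) − 0 = 1, so Ȟ^0 ≅ Z
Ȟ^1 = (15 − 10) − 5 = 0, so Ȟ^1 ≅ 0
Ȟ^2 = (10 − 0) − 10 = 0 plus torsion [2], so Ȟ^2 ≅ Z/2

Ȟ^0(U;F) ≅ Z; Ȟ^1(U;F) ≅ 0; Ȟ^2(U;F) ≅ Z/2


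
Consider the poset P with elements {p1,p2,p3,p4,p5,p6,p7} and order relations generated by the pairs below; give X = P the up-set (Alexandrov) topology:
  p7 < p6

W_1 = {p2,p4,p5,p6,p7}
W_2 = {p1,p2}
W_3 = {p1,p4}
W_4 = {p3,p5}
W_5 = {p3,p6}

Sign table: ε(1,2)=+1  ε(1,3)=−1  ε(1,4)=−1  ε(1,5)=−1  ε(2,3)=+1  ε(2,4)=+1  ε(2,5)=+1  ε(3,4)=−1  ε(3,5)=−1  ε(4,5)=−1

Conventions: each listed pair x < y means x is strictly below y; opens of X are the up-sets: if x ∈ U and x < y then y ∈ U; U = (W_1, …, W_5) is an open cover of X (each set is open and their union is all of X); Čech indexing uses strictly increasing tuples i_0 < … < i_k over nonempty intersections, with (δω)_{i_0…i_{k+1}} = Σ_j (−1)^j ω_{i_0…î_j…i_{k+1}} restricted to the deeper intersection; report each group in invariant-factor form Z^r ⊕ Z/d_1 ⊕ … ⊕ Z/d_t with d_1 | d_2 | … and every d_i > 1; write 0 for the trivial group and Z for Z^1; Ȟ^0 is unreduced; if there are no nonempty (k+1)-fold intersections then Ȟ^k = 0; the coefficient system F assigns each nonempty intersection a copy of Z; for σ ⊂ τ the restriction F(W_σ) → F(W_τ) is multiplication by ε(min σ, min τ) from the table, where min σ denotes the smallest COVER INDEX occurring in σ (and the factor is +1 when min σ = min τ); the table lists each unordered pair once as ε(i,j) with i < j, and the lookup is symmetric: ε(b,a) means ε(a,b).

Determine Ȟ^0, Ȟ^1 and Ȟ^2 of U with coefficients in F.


Ȟ^0 = 0, Ȟ^1 = Z ⊕ Z/2, Ȟ^2 = 0

nonempty intersections:
  W12={p2} W13={p4} W14={p5} W15={p6} W23={p1} W45={p3}
C dims 5,6; δ0: rk 5, SNF 1^4·2
Ȟ^0: (5−5)−0=0 ⇒ 0
Ȟ^1: (6−0)−5=1 plus torsion [2] ⇒ Z ⊕ Z/2
Ȟ^2: (0−0)−0=0 ⇒ 0


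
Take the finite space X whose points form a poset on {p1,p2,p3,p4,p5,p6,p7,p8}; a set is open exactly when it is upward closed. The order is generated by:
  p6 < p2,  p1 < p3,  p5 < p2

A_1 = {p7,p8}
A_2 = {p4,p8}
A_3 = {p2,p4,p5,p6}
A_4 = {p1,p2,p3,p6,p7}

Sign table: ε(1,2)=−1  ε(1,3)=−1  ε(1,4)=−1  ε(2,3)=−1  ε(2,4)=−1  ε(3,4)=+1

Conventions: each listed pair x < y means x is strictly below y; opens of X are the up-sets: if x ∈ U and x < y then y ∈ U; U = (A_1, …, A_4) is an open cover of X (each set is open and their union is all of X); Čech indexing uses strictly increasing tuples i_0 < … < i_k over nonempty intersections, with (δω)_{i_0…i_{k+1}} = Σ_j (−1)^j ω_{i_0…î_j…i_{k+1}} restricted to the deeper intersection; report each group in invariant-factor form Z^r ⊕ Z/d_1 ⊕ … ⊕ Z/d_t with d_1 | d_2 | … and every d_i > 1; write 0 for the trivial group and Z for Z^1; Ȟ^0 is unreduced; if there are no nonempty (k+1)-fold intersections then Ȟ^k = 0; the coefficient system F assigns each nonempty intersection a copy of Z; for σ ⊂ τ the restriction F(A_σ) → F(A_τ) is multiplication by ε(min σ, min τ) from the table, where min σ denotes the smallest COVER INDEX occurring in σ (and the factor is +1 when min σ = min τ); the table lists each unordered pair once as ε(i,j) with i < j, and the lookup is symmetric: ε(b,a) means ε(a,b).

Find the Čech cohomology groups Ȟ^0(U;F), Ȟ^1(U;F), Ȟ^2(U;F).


cover nerve:
  A12={p8} A14={p7} A23={p4} A34={p2,p6}
C dims 4,4; δ0: rk 4, SNF 1^3·2
Ȟ^0: (4−4)−0=0 ⇒ 0
Ȟ^1: (4−0)−4=0 plus torsion [2] ⇒ Z/2
Ȟ^2: (0−0)−0=0 ⇒ 0

Ȟ^0(U;F) ≅ 0,  Ȟ^1(U;F) ≅ Z/2,  Ȟ^2(U;F) ≅ 0


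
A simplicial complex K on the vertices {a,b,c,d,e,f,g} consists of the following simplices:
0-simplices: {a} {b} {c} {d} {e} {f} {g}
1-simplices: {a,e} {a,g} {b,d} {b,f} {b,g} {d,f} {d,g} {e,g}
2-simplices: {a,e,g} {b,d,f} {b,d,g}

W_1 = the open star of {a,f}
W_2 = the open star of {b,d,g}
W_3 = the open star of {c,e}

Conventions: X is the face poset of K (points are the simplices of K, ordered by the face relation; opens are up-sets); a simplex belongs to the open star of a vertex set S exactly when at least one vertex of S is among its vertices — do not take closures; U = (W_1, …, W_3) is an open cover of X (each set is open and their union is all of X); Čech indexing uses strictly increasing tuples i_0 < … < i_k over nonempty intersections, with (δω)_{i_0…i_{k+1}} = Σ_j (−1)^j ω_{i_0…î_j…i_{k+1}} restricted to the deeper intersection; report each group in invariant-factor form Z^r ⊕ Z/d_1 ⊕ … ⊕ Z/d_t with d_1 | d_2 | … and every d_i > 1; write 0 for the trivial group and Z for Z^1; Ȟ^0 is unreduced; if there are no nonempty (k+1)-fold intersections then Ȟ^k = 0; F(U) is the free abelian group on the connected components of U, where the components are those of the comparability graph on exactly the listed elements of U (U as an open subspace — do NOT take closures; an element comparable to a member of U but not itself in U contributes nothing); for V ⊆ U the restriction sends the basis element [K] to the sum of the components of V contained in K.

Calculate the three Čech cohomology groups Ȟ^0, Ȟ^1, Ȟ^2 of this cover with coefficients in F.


Ȟ^0 = Z^2, Ȟ^1 = 0 and Ȟ^2 = 0

nonempty overlaps:
  W1={{a},{f},{a,e},{a,g},{b,f},{d,f},{a,e,g},{b,d,f}} W2={{b},{d},{g},{a,g},{b,d},{b,f},{b,g},{d,f},{d,g},{e,g},{a,e,g},{b,d,f},{b,d,g}} W3={{c},{e},{a,e},{e,g},{a,e,g}}
  W12={{a,g},{b,f},{d,f},{a,e,g},{b,d,f}} W13={{a,e},{a,e,g}} W23={{e,g},{a,e,g}}
  W123={{a,e,g}}
components per intersection:
  W1: {{a},{a,e},{a,g},{a,e,g}} {{f},{b,f},{d,f},{b,d,f}}
  W2: {{b},{d},{g},{a,g},{b,d},{b,f},{b,g},{d,f},{d,g},{e,g},{a,e,g},{b,d,f},{b,d,g}}
  W3: {{c}} {{e},{a,e},{e,g},{a,e,g}}
  W12: {{a,g},{a,e,g}} {{b,f},{d,f},{b,d,f}}
  W13: {{a,e},{a,e,g}}
  W23: {{e,g},{a,e,g}}
  W123: {{a,e,g}}
C dims 5,4,1; δ0: rk 3, SNF 1^3; δ1: rk 1, SNF 1^1
degree 0: 5−3−0 = 2 → Ȟ^0 ≅ Z^2
degree 1: 4−1−3 = 0 → Ȟ^1 ≅ 0
degree 2: 1−0−1 = 0 → Ȟ^2 ≅ 0


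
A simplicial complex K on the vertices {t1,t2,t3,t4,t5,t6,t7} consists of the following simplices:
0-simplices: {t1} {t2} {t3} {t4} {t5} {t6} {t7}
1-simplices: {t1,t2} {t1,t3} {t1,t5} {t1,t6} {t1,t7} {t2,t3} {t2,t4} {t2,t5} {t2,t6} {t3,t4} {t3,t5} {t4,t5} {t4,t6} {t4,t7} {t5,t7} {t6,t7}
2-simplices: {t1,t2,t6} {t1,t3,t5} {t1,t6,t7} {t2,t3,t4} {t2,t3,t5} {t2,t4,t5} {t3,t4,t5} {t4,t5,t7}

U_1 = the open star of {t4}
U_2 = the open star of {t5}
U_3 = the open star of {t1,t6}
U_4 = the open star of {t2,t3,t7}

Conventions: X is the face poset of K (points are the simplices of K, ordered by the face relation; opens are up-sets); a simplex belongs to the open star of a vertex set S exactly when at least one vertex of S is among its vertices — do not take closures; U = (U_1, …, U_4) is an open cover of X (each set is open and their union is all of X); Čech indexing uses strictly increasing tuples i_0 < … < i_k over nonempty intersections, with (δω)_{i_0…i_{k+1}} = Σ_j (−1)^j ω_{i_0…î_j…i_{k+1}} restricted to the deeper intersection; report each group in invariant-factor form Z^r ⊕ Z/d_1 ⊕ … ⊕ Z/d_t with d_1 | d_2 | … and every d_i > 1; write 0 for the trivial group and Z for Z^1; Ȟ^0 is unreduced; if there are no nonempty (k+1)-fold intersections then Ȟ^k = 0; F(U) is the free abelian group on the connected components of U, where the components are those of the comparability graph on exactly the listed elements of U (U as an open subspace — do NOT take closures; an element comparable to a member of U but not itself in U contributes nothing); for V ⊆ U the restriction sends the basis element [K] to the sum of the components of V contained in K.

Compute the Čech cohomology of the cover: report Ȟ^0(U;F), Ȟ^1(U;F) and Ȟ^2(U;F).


intersection data:
  U1={{t4},{t2,t4},{t3,t4},{t4,t5},{t4,t6},{t4,t7},{t2,t3,t4},{t2,t4,t5},{t3,t4,t5},{t4,t5,t7}} U2={{t5},{t1,t5},{t2,t5},{t3,t5},{t4,t5},{t5,t7},{t1,t3,t5},{t2,t3,t5},{t2,t4,t5},{t3,t4,t5},{t4,t5,t7}} U3={{t1},{t6},{t1,t2},{t1,t3},{t1,t5},{t1,t6},{t1,t7},{t2,t6},{t4,t6},{t6,t7},{t1,t2,t6},{t1,t3,t5},{t1,t6,t7}} U4={{t2},{t3},{t7},{t1,t2},{t1,t3},{t1,t7},{t2,t3},{t2,t4},{t2,t5},{t2,t6},{t3,t4},{t3,t5},{t4,t7},{t5,t7},{t6,t7},{t1,t2,t6},{t1,t3,t5},{t1,t6,t7},{t2,t3,t4},{t2,t3,t5},{t2,t4,t5},{t3,t4,t5},{t4,t5,t7}}
  U12={{t4,t5},{t2,t4,t5},{t3,t4,t5},{t4,t5,t7}} U13={{t4,t6}} U14={{t2,t4},{t3,t4},{t4,t7},{t2,t3,t4},{t2,t4,t5},{t3,t4,t5},{t4,t5,t7}} U23={{t1,t5},{t1,t3,t5}} U24={{t2,t5},{t3,t5},{t5,t7},{t1,t3,t5},{t2,t3,t5},{t2,t4,t5},{t3,t4,t5},{t4,t5,t7}} U34={{t1,t2},{t1,t3},{t1,t7},{t2,t6},{t6,t7},{t1,t2,t6},{t1,t3,t5},{t1,t6,t7}}
  U124={{t2,t4,t5},{t3,t4,t5},{t4,t5,t7}} U234={{t1,t3,t5}}
components per intersection:
  U1: {{t4},{t2,t4},{t3,t4},{t4,t5},{t4,t6},{t4,t7},{t2,t3,t4},{t2,t4,t5},{t3,t4,t5},{t4,t5,t7}}
  U2: {{t5},{t1,t5},{t2,t5},{t3,t5},{t4,t5},{t5,t7},{t1,t3,t5},{t2,t3,t5},{t2,t4,t5},{t3,t4,t5},{t4,t5,t7}}
  U3: {{t1},{t6},{t1,t2},{t1,t3},{t1,t5},{t1,t6},{t1,t7},{t2,t6},{t4,t6},{t6,t7},{t1,t2,t6},{t1,t3,t5},{t1,t6,t7}}
  U4: {{t2},{t3},{t1,t2},{t1,t3},{t2,t3},{t2,t4},{t2,t5},{t2,t6},{t3,t4},{t3,t5},{t1,t2,t6},{t1,t3,t5},{t2,t3,t4},{t2,t3,t5},{t2,t4,t5},{t3,t4,t5}} {{t7},{t1,t7},{t4,t7},{t5,t7},{t6,t7},{t1,t6,t7},{t4,t5,t7}}
  U12: {{t4,t5},{t2,t4,t5},{t3,t4,t5},{t4,t5,t7}}
  U13: {{t4,t6}}
  U14: {{t2,t4},{t3,t4},{t2,t3,t4},{t2,t4,t5},{t3,t4,t5}} {{t4,t7},{t4,t5,t7}}
  U23: {{t1,t5},{t1,t3,t5}}
  U24: {{t2,t5},{t3,t5},{t1,t3,t5},{t2,t3,t5},{t2,t4,t5},{t3,t4,t5}} {{t5,t7},{t4,t5,t7}}
  U34: {{t1,t2},{t2,t6},{t1,t2,t6}} {{t1,t3},{t1,t3,t5}} {{t1,t7},{t6,t7},{t1,t6,t7}}
  U124: {{t2,t4,t5}} {{t3,t4,t5}} {{t4,t5,t7}}
  U234: {{t1,t3,t5}}
C dims 5,10,4; δ0: rk 4, SNF 1^4; δ1: rk 3, SNF 1^3
Ȟ^0 = (5 − 4) − 0 = 1, so Ȟ^0 ≅ Z
Ȟ^1 = (10 − 3) − 4 = 3, so Ȟ^1 ≅ Z^3
Ȟ^2 = (4 − 0) − 3 = 1, so Ȟ^2 ≅ Z

Ȟ^0 ≅ Z,  Ȟ^1 ≅ Z^3,  Ȟ^2 ≅ Z


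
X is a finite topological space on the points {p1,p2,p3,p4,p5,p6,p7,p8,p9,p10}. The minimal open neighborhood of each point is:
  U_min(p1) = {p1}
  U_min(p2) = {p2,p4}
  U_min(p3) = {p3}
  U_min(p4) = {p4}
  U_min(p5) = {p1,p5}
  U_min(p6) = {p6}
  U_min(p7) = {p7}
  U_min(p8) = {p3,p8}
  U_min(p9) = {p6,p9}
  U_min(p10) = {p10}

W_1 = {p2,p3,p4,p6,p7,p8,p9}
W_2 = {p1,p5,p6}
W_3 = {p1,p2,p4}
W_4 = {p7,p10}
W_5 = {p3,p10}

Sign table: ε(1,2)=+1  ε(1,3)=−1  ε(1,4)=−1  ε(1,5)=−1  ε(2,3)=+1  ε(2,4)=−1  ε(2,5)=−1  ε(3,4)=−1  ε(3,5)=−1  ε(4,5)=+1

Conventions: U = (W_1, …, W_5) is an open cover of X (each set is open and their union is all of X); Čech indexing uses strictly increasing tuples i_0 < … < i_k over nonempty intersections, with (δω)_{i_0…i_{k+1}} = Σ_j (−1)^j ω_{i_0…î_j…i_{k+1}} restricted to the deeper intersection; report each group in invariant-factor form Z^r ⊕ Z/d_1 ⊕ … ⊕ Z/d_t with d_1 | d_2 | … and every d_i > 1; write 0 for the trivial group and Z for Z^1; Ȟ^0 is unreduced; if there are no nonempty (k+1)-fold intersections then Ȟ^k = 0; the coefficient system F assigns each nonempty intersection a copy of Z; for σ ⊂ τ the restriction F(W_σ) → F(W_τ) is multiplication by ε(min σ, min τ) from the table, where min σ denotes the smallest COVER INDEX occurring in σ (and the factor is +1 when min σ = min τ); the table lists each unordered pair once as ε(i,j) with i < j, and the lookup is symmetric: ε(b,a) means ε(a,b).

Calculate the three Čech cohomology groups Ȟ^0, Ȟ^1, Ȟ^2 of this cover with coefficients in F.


Ȟ^0 = 0, Ȟ^1 = Z ⊕ Z/2, Ȟ^2 = 0

cover nerve:
  W12={p6} W13={p2,p4} W14={p7} W15={p3} W23={p1} W45={p10}
C dims 5,6; δ0: rk 5, SNF 1^4·2
Ȟ^0: (5−5)−0=0 ⇒ 0
Ȟ^1: (6−0)−5=1 plus torsion [2] ⇒ Z ⊕ Z/2
Ȟ^2: (0−0)−0=0 ⇒ 0


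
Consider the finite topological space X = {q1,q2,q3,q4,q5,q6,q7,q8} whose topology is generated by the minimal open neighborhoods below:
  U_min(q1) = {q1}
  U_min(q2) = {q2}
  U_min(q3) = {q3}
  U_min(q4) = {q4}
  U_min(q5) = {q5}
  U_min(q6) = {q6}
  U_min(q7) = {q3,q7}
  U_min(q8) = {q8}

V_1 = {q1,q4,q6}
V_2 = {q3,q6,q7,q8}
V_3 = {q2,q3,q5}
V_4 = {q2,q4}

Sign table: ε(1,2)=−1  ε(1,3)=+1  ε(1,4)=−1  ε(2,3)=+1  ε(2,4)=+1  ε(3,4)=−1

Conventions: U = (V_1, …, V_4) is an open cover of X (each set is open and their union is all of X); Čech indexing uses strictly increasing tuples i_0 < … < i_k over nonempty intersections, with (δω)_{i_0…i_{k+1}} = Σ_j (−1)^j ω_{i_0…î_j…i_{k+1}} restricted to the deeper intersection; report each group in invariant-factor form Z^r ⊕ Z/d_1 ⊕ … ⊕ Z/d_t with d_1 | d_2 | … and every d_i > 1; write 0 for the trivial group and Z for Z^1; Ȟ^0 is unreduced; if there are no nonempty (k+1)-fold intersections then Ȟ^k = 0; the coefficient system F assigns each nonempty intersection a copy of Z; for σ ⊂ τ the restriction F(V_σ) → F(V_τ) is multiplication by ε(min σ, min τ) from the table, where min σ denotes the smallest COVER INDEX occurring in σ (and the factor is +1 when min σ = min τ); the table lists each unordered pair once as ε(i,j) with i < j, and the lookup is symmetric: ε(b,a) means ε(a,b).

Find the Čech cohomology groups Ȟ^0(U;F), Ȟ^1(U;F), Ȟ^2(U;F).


nerve simplices:
  V12={q6} V14={q4} V23={q3} V34={q2}
C dims 4,4; δ0: rk 4, SNF 1^3·2
degree 0: 4−4−0 = 0 → Ȟ^0 ≅ 0
degree 1: 4−0−4 = 0 plus torsion [2] → Ȟ^1 ≅ Z/2
degree 2: 0−0−0 = 0 → Ȟ^2 ≅ 0

Ȟ^0 ≅ 0,  Ȟ^1 ≅ Z/2,  Ȟ^2 ≅ 0


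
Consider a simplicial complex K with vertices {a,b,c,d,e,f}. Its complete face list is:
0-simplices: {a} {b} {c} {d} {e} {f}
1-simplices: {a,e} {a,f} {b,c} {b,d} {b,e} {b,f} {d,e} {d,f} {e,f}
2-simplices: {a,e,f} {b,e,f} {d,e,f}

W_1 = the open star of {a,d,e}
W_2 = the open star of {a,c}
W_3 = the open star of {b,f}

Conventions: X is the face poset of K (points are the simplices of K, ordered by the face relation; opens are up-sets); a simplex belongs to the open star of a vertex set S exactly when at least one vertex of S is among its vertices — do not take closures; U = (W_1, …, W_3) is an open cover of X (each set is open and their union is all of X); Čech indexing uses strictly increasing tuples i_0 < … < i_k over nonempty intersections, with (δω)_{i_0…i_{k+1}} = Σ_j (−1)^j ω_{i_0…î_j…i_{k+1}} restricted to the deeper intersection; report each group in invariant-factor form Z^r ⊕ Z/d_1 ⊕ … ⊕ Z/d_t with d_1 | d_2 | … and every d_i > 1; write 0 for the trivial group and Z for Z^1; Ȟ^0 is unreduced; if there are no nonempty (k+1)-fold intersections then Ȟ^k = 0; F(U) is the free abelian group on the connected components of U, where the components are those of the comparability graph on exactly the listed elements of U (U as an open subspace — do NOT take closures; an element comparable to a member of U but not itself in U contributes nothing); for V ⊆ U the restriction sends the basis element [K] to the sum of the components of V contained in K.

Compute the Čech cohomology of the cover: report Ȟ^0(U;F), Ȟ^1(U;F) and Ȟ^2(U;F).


Ȟ^0 ≅ Z; Ȟ^1 ≅ Z; Ȟ^2 ≅ 0

nonempty overlaps:
  W1={{a},{d},{e},{a,e},{a,f},{b,d},{b,e},{d,e},{d,f},{e,f},{a,e,f},{b,e,f},{d,e,f}} W2={{a},{c},{a,e},{a,f},{b,c},{a,e,f}} W3={{b},{f},{a,f},{b,c},{b,d},{b,e},{b,f},{d,f},{e,f},{a,e,f},{b,e,f},{d,e,f}}
  W12={{a},{a,e},{a,f},{a,e,f}} W13={{a,f},{b,d},{b,e},{d,f},{e,f},{a,e,f},{b,e,f},{d,e,f}} W23={{a,f},{b,c},{a,e,f}}
  W123={{a,f},{a,e,f}}
components per intersection:
  W1: {{a},{d},{e},{a,e},{a,f},{b,d},{b,e},{d,e},{d,f},{e,f},{a,e,f},{b,e,f},{d,e,f}}
  W2: {{a},{a,e},{a,f},{a,e,f}} {{c},{b,c}}
  W3: {{b},{f},{a,f},{b,c},{b,d},{b,e},{b,f},{d,f},{e,f},{a,e,f},{b,e,f},{d,e,f}}
  W12: {{a},{a,e},{a,f},{a,e,f}}
  W13: {{a,f},{b,e},{d,f},{e,f},{a,e,f},{b,e,f},{d,e,f}} {{b,d}}
  W23: {{a,f},{a,e,f}} {{b,c}}
  W123: {{a,f},{a,e,f}}
C dims 4,5,1; δ0: rk 3, SNF 1^3; δ1: rk 1, SNF 1^1
degree 0: 4−3−0 = 1 → Ȟ^0 ≅ Z
degree 1: 5−1−3 = 1 → Ȟ^1 ≅ Z
degree 2: 1−0−1 = 0 → Ȟ^2 ≅ 0


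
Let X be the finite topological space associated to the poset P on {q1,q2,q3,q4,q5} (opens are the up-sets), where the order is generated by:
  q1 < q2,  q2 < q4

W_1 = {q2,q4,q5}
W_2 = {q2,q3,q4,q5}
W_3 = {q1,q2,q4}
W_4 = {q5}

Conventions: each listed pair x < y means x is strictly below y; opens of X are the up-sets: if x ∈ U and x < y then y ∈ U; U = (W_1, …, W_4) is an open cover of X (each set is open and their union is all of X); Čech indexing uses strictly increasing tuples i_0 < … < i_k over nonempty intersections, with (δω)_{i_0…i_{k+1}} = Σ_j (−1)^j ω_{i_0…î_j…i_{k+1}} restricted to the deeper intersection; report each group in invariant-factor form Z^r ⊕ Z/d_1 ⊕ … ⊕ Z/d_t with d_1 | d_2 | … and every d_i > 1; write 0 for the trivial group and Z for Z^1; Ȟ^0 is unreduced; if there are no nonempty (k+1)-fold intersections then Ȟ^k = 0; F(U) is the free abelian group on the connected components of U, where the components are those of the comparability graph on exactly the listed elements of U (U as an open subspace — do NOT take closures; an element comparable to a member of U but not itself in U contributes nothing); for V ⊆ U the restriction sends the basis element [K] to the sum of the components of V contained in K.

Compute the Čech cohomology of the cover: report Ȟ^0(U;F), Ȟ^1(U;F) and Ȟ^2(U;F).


cover nerve:
  W12={q2,q4,q5} W13={q2,q4} W14={q5} W23={q2,q4} W24={q5}
  W123={q2,q4} W124={q5}
components per intersection:
  W1: {q2,q4} {q5}
  W2: {q2,q4} {q3} {q5}
  W3: {q1,q2,q4}
  W4: {q5}
  W12: {q2,q4} {q5}
  W13: {q2,q4}
  W14: {q5}
  W23: {q2,q4}
  W24: {q5}
  W123: {q2,q4}
  W124: {q5}
C dims 7,6,2; δ0: rk 4, SNF 1^4; δ1: rk 2, SNF 1^2
Ȟ^0: (7−4)−0=3 ⇒ Z^3
Ȟ^1: (6−2)−4=0 ⇒ 0
Ȟ^2: (2−0)−2=0 ⇒ 0

Ȟ^0(U;F) ≅ Z^3, Ȟ^1(U;F) ≅ 0, Ȟ^2(U;F) ≅ 0


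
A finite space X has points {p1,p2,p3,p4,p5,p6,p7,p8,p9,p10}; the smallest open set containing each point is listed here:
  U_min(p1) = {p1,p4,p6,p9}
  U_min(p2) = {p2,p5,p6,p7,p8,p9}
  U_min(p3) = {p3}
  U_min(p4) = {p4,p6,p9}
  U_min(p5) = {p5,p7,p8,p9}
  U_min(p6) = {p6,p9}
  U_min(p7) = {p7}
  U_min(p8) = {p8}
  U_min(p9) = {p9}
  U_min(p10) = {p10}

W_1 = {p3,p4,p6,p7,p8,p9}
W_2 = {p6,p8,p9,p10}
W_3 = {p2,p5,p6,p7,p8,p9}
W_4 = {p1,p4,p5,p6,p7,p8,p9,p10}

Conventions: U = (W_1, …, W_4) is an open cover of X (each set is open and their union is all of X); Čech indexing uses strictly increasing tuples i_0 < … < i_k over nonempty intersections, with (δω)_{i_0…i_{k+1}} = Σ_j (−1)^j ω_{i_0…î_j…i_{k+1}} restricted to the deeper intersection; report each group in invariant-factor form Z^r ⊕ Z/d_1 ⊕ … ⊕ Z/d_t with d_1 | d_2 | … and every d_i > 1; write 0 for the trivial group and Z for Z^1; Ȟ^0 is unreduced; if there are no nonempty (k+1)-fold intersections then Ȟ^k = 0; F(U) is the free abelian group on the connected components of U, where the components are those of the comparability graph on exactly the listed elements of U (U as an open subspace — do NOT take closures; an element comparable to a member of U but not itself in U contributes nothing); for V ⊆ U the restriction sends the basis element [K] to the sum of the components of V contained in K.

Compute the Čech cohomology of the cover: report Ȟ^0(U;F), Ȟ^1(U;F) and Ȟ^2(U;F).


nonempty intersections:
  W12={p6,p8,p9} W13={p6,p7,p8,p9} W14={p4,p6,p7,p8,p9} W23={p6,p8,p9} W24={p6,p8,p9,p10} W34={p5,p6,p7,p8,p9}
  W123={p6,p8,p9} W124={p6,p8,p9} W134={p6,p7,p8,p9} W234={p6,p8,p9}
  W1234={p6,p8,p9}
components per intersection:
  W1: {p3} {p4,p6,p9} {p7} {p8}
  W2: {p6,p9} {p8} {p10}
  W3: {p2,p5,p6,p7,p8,p9}
  W4: {p1,p4,p5,p6,p7,p8,p9} {p10}
  W12: {p6,p9} {p8}
  W13: {p6,p9} {p7} {p8}
  W14: {p4,p6,p9} {p7} {p8}
  W23: {p6,p9} {p8}
  W24: {p6,p9} {p8} {p10}
  W34: {p5,p6,p7,p8,p9}
  W123: {p6,p9} {p8}
  W124: {p6,p9} {p8}
  W134: {p6,p9} {p7} {p8}
  W234: {p6,p9} {p8}
  W1234: {p6,p9} {p8}
C dims 10,14,9,2; δ0: rk 7, SNF 1^7; δ1: rk 7, SNF 1^7; δ2: rk 2, SNF 1^2
Ȟ^0: (10−7)−0=3 ⇒ Z^3
Ȟ^1: (14−7)−7=0 ⇒ 0
Ȟ^2: (9−2)−7=0 ⇒ 0

Ȟ^0 = Z^3,  Ȟ^1 = 0,  Ȟ^2 = 0


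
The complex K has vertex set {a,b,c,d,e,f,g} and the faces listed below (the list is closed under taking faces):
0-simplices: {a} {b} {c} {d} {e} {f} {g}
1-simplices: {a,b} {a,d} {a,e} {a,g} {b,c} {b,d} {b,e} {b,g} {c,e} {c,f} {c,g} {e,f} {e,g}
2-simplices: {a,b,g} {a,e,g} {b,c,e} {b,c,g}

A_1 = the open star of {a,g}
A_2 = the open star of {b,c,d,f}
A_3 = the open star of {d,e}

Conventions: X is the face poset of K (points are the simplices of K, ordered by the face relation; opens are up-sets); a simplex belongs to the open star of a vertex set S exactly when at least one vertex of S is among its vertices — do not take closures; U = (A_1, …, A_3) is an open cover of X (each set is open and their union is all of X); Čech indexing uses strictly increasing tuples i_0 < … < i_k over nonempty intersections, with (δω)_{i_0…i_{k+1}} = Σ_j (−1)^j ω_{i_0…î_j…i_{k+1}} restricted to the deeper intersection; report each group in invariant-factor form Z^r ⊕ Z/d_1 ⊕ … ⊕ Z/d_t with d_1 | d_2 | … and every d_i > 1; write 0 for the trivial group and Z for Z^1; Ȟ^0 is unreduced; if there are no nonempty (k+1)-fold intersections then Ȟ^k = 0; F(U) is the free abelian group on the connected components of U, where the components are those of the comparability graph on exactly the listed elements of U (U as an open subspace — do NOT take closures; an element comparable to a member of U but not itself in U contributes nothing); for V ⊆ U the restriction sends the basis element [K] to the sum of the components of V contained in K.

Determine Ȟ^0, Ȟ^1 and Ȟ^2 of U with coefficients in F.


Ȟ^0(U;F) ≅ Z, Ȟ^1(U;F) ≅ Z^3, Ȟ^2(U;F) ≅ 0

intersection data:
  A1={{a},{g},{a,b},{a,d},{a,e},{a,g},{b,g},{c,g},{e,g},{a,b,g},{a,e,g},{b,c,g}} A2={{b},{c},{d},{f},{a,b},{a,d},{b,c},{b,d},{b,e},{b,g},{c,e},{c,f},{c,g},{e,f},{a,b,g},{b,c,e},{b,c,g}} A3={{d},{e},{a,d},{a,e},{b,d},{b,e},{c,e},{e,f},{e,g},{a,e,g},{b,c,e}}
  A12={{a,b},{a,d},{b,g},{c,g},{a,b,g},{b,c,g}} A13={{a,d},{a,e},{e,g},{a,e,g}} A23={{d},{a,d},{b,d},{b,e},{c,e},{e,f},{b,c,e}}
  A123={{a,d}}
components per intersection:
  A1: {{a},{g},{a,b},{a,d},{a,e},{a,g},{b,g},{c,g},{e,g},{a,b,g},{a,e,g},{b,c,g}}
  A2: {{b},{c},{d},{f},{a,b},{a,d},{b,c},{b,d},{b,e},{b,g},{c,e},{c,f},{c,g},{e,f},{a,b,g},{b,c,e},{b,c,g}}
  A3: {{d},{a,d},{b,d}} {{e},{a,e},{b,e},{c,e},{e,f},{e,g},{a,e,g},{b,c,e}}
  A12: {{a,b},{b,g},{c,g},{a,b,g},{b,c,g}} {{a,d}}
  A13: {{a,d}} {{a,e},{e,g},{a,e,g}}
  A23: {{d},{a,d},{b,d}} {{b,e},{c,e},{b,c,e}} {{e,f}}
  A123: {{a,d}}
C dims 4,7,1; δ0: rk 3, SNF 1^3; δ1: rk 1, SNF 1^1
Ȟ^0 = (4 − 3) − 0 = 1, so Ȟ^0 ≅ Z
Ȟ^1 = (7 − 1) − 3 = 3, so Ȟ^1 ≅ Z^3
Ȟ^2 = (1 − 0) − 1 = 0, so Ȟ^2 ≅ 0


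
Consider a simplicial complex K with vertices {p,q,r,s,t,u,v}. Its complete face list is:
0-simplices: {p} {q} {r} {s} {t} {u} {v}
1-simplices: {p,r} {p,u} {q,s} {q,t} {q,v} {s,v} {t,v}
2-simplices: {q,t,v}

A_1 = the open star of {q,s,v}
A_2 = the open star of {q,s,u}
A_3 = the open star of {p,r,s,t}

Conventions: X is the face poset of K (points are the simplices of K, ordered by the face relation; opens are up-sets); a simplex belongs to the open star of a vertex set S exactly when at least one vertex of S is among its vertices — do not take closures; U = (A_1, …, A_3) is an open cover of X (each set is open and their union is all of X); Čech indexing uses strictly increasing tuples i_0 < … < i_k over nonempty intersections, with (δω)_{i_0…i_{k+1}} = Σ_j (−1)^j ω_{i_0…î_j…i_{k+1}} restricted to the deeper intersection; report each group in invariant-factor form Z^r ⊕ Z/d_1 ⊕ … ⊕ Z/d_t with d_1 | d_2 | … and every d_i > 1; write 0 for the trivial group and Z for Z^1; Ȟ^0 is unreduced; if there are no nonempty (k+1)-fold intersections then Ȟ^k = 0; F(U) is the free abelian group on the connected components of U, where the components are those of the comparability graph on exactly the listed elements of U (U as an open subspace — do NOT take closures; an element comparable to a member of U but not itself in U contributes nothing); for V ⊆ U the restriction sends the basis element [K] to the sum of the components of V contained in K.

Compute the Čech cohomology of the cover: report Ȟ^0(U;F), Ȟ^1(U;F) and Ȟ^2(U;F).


Ȟ^0 ≅ Z^2, Ȟ^1 ≅ 0, Ȟ^2 ≅ 0

nerve of the cover:
  A1={{q},{s},{v},{q,s},{q,t},{q,v},{s,v},{t,v},{q,t,v}} A2={{q},{s},{u},{p,u},{q,s},{q,t},{q,v},{s,v},{q,t,v}} A3={{p},{r},{s},{t},{p,r},{p,u},{q,s},{q,t},{s,v},{t,v},{q,t,v}}
  A12={{q},{s},{q,s},{q,t},{q,v},{s,v},{q,t,v}} A13={{s},{q,s},{q,t},{s,v},{t,v},{q,t,v}} A23={{s},{p,u},{q,s},{q,t},{s,v},{q,t,v}}
  A123={{s},{q,s},{q,t},{s,v},{q,t,v}}
components per intersection:
  A1: {{q},{s},{v},{q,s},{q,t},{q,v},{s,v},{t,v},{q,t,v}}
  A2: {{q},{s},{q,s},{q,t},{q,v},{s,v},{q,t,v}} {{u},{p,u}}
  A3: {{p},{r},{p,r},{p,u}} {{s},{q,s},{s,v}} {{t},{q,t},{t,v},{q,t,v}}
  A12: {{q},{s},{q,s},{q,t},{q,v},{s,v},{q,t,v}}
  A13: {{s},{q,s},{s,v}} {{q,t},{t,v},{q,t,v}}
  A23: {{s},{q,s},{s,v}} {{p,u}} {{q,t},{q,t,v}}
  A123: {{s},{q,s},{s,v}} {{q,t},{q,t,v}}
C dims 6,6,2; δ0: rk 4, SNF 1^4; δ1: rk 2, SNF 1^2
Ȟ^0 = (6 − 4) − 0 = 2, so Ȟ^0 ≅ Z^2
Ȟ^1 = (6 − 2) − 4 = 0, so Ȟ^1 ≅ 0
Ȟ^2 = (2 − 0) − 2 = 0, so Ȟ^2 ≅ 0


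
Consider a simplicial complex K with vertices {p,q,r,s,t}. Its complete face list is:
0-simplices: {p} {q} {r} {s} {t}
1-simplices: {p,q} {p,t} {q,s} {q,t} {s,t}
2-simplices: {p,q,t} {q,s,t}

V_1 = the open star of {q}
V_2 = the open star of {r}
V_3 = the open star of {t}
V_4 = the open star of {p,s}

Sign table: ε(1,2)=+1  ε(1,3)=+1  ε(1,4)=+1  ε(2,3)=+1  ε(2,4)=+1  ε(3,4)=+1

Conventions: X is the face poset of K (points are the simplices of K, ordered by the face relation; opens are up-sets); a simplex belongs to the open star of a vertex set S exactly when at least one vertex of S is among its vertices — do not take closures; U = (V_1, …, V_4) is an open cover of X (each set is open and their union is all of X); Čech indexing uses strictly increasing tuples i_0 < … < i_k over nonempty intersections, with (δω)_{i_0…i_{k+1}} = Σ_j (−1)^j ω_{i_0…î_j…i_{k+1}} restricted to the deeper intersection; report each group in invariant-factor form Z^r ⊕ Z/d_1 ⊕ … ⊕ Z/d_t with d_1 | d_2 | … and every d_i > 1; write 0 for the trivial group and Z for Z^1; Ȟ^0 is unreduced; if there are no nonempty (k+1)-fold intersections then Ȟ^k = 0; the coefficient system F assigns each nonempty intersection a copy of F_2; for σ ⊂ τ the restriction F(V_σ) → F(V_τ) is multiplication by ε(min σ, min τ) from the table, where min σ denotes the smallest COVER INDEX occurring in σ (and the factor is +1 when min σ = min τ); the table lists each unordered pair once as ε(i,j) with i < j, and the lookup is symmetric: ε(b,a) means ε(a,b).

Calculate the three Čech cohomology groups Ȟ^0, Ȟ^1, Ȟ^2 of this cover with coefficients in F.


intersection data:
  V1={{q},{p,q},{q,s},{q,t},{p,q,t},{q,s,t}} V2={{r}} V3={{t},{p,t},{q,t},{s,t},{p,q,t},{q,s,t}} V4={{p},{s},{p,q},{p,t},{q,s},{s,t},{p,q,t},{q,s,t}}
  V13={{q,t},{p,q,t},{q,s,t}} V14={{p,q},{q,s},{p,q,t},{q,s,t}} V34={{p,t},{s,t},{p,q,t},{q,s,t}}
  V134={{p,q,t},{q,s,t}}
C dims 4,3,1; δ0: rk_F2 2; δ1: rk_F2 1
Ȟ^0 = (4 − 2) − 0 = 2, so Ȟ^0 ≅ Z/2 ⊕ Z/2
Ȟ^1 = (3 − 1) − 2 = 0, so Ȟ^1 ≅ 0
Ȟ^2 = (1 − 0) − 1 = 0, so Ȟ^2 ≅ 0

Ȟ^0 = Z/2 ⊕ Z/2,  Ȟ^1 = 0,  Ȟ^2 = 0


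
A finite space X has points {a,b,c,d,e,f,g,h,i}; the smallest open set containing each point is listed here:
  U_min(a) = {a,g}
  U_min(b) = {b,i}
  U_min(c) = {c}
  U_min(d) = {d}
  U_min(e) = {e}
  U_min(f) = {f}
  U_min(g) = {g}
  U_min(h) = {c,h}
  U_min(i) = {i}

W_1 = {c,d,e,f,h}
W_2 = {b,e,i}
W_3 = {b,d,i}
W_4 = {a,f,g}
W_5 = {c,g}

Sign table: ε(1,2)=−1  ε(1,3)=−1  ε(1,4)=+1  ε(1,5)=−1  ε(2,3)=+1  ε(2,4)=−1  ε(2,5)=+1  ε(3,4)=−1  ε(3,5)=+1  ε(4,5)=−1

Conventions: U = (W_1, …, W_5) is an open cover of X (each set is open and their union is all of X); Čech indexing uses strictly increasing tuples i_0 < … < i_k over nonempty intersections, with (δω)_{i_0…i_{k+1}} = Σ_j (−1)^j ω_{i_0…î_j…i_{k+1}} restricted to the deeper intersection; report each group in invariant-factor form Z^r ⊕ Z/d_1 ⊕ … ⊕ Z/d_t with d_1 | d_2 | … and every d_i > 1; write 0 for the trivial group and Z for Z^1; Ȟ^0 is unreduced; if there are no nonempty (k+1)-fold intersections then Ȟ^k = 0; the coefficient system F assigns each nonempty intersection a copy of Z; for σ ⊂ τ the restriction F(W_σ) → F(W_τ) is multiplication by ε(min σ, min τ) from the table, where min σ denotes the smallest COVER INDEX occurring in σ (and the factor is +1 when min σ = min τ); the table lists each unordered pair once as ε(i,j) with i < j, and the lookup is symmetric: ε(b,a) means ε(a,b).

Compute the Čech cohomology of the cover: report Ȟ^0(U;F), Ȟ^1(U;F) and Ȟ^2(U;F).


nerve of the cover:
  W12={e} W13={d} W14={f} W15={c} W23={b,i} W45={g}
C dims 5,6; δ0: rk 4, SNF 1^4
Ȟ^0 = (5 − 4) − 0 = 1, so Ȟ^0 ≅ Z
Ȟ^1 = (6 − 0) − 4 = 2, so Ȟ^1 ≅ Z^2
Ȟ^2 = (0 − 0) − 0 = 0, so Ȟ^2 ≅ 0

Ȟ^0 = Z, Ȟ^1 = Z^2 and Ȟ^2 = 0


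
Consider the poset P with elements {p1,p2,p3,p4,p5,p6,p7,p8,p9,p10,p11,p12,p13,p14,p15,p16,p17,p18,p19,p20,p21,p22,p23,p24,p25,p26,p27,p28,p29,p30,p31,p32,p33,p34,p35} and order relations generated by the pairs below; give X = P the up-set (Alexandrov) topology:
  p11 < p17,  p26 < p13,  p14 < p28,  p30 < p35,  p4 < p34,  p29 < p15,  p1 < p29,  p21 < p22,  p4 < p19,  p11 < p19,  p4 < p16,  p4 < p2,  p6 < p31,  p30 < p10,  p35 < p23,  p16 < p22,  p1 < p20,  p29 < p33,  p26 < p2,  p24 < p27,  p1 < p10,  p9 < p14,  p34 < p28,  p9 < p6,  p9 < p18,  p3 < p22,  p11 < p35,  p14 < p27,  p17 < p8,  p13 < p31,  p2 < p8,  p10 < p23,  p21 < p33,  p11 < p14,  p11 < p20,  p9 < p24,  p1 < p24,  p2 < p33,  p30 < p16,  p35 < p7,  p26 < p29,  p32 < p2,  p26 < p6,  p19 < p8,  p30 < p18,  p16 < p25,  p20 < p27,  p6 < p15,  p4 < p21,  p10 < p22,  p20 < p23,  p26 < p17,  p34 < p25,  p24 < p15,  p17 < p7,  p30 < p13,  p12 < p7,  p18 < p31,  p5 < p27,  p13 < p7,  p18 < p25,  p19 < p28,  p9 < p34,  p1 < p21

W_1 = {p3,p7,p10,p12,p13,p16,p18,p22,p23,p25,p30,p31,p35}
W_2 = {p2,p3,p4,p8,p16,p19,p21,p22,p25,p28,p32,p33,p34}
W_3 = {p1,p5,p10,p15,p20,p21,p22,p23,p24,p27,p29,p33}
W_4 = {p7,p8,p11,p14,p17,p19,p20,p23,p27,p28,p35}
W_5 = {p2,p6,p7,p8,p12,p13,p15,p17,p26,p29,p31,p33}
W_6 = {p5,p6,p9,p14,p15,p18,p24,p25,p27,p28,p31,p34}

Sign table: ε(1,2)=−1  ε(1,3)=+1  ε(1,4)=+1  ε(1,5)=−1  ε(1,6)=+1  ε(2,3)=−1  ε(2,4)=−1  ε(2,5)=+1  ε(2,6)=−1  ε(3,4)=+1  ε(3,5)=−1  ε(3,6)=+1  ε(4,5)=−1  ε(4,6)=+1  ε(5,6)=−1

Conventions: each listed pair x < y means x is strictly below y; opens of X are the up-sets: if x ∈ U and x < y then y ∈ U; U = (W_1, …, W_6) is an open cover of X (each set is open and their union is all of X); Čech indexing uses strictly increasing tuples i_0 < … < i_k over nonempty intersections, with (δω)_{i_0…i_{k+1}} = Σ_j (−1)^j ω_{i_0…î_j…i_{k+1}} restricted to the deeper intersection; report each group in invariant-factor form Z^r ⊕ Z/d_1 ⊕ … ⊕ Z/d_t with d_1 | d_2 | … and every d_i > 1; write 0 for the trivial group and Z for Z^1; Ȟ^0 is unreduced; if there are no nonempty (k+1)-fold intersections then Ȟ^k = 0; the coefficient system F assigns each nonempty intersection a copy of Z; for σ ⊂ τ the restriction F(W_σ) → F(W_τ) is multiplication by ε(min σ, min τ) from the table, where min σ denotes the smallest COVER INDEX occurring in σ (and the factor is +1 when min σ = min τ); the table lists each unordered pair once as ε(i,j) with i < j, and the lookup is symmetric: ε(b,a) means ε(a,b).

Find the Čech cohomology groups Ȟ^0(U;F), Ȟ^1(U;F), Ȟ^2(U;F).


Ȟ^0(U;F) ≅ Z, Ȟ^1(U;F) ≅ 0, Ȟ^2(U;F) ≅ Z/2

nonempty overlaps:
  W12={p3,p16,p22,p25} W13={p10,p22,p23} W14={p7,p23,p35} W15={p7,p12,p13,p31} W16={p18,p25,p31} W23={p21,p22,p33} W24={p8,p19,p28} W25={p2,p8,p33} W26={p25,p28,p34} W34={p20,p23,p27} W35={p15,p29,p33} W36={p5,p15,p24,p27} W45={p7,p8,p17} W46={p14,p27,p28} W56={p6,p15,p31}
  W123={p22} W126={p25} W134={p23} W145={p7} W156={p31} W235={p33} W245={p8} W246={p28} W346={p27} W356={p15}
C dims 6,15,10; δ0: rk 5, SNF 1^5; δ1: rk 10, SNF 1^9·2
degree 0: 6−5−0 = 1 → Ȟ^0 ≅ Z
degree 1: 15−10−5 = 0 → Ȟ^1 ≅ 0
degree 2: 10−0−10 = 0 plus torsion [2] → Ȟ^2 ≅ Z/2


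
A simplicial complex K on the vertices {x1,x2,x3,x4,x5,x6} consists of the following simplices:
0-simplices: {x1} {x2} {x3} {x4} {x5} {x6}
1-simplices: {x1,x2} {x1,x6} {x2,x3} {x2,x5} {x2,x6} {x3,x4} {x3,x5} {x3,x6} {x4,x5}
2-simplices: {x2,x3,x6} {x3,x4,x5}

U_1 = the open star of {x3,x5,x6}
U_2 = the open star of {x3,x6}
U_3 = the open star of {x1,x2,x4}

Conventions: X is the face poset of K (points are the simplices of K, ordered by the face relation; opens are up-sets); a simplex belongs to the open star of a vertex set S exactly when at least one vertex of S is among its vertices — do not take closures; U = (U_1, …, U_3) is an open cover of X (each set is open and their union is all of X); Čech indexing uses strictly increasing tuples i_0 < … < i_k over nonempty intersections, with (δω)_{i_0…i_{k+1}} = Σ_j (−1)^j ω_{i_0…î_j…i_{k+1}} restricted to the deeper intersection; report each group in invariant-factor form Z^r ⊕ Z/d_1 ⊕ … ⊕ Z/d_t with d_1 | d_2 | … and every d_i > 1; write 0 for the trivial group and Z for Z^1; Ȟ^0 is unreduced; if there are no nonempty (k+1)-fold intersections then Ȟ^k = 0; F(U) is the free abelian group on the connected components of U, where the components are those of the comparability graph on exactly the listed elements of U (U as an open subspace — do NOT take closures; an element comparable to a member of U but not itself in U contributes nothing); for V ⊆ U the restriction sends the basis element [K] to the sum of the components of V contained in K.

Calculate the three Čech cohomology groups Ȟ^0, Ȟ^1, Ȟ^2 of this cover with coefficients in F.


nerve simplices:
  U1={{x3},{x5},{x6},{x1,x6},{x2,x3},{x2,x5},{x2,x6},{x3,x4},{x3,x5},{x3,x6},{x4,x5},{x2,x3,x6},{x3,x4,x5}} U2={{x3},{x6},{x1,x6},{x2,x3},{x2,x6},{x3,x4},{x3,x5},{x3,x6},{x2,x3,x6},{x3,x4,x5}} U3={{x1},{x2},{x4},{x1,x2},{x1,x6},{x2,x3},{x2,x5},{x2,x6},{x3,x4},{x4,x5},{x2,x3,x6},{x3,x4,x5}}
  U12={{x3},{x6},{x1,x6},{x2,x3},{x2,x6},{x3,x4},{x3,x5},{x3,x6},{x2,x3,x6},{x3,x4,x5}} U13={{x1,x6},{x2,x3},{x2,x5},{x2,x6},{x3,x4},{x4,x5},{x2,x3,x6},{x3,x4,x5}} U23={{x1,x6},{x2,x3},{x2,x6},{x3,x4},{x2,x3,x6},{x3,x4,x5}}
  U123={{x1,x6},{x2,x3},{x2,x6},{x3,x4},{x2,x3,x6},{x3,x4,x5}}
components per intersection:
  U1: {{x3},{x5},{x6},{x1,x6},{x2,x3},{x2,x5},{x2,x6},{x3,x4},{x3,x5},{x3,x6},{x4,x5},{x2,x3,x6},{x3,x4,x5}}
  U2: {{x3},{x6},{x1,x6},{x2,x3},{x2,x6},{x3,x4},{x3,x5},{x3,x6},{x2,x3,x6},{x3,x4,x5}}
  U3: {{x1},{x2},{x1,x2},{x1,x6},{x2,x3},{x2,x5},{x2,x6},{x2,x3,x6}} {{x4},{x3,x4},{x4,x5},{x3,x4,x5}}
  U12: {{x3},{x6},{x1,x6},{x2,x3},{x2,x6},{x3,x4},{x3,x5},{x3,x6},{x2,x3,x6},{x3,x4,x5}}
  U13: {{x1,x6}} {{x2,x3},{x2,x6},{x2,x3,x6}} {{x2,x5}} {{x3,x4},{x4,x5},{x3,x4,x5}}
  U23: {{x1,x6}} {{x2,x3},{x2,x6},{x2,x3,x6}} {{x3,x4},{x3,x4,x5}}
  U123: {{x1,x6}} {{x2,x3},{x2,x6},{x2,x3,x6}} {{x3,x4},{x3,x4,x5}}
C dims 4,8,3; δ0: rk 3, SNF 1^3; δ1: rk 3, SNF 1^3
degree 0: 4−3−0 = 1 → Ȟ^0 ≅ Z
degree 1: 8−3−3 = 2 → Ȟ^1 ≅ Z^2
degree 2: 3−0−3 = 0 → Ȟ^2 ≅ 0

Ȟ^0 ≅ Z, Ȟ^1 ≅ Z^2 and Ȟ^2 ≅ 0
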